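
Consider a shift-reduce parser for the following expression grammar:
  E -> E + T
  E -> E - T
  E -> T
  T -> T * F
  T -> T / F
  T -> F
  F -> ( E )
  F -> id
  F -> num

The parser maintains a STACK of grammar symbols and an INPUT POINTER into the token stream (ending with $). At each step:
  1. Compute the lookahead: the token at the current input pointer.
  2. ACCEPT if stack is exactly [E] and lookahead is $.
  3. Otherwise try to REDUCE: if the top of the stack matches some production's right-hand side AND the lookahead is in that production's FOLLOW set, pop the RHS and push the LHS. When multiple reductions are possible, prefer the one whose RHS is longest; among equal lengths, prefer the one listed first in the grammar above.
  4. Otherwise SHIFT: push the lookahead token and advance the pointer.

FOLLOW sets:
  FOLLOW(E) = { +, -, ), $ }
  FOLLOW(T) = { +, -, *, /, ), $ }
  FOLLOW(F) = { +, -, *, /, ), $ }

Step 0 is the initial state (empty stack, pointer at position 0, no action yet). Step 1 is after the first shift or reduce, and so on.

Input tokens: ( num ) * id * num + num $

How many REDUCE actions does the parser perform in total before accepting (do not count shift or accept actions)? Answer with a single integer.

Step 1: shift (. Stack=[(] ptr=1 lookahead=num remaining=[num ) * id * num + num $]
Step 2: shift num. Stack=[( num] ptr=2 lookahead=) remaining=[) * id * num + num $]
Step 3: reduce F->num. Stack=[( F] ptr=2 lookahead=) remaining=[) * id * num + num $]
Step 4: reduce T->F. Stack=[( T] ptr=2 lookahead=) remaining=[) * id * num + num $]
Step 5: reduce E->T. Stack=[( E] ptr=2 lookahead=) remaining=[) * id * num + num $]
Step 6: shift ). Stack=[( E )] ptr=3 lookahead=* remaining=[* id * num + num $]
Step 7: reduce F->( E ). Stack=[F] ptr=3 lookahead=* remaining=[* id * num + num $]
Step 8: reduce T->F. Stack=[T] ptr=3 lookahead=* remaining=[* id * num + num $]
Step 9: shift *. Stack=[T *] ptr=4 lookahead=id remaining=[id * num + num $]
Step 10: shift id. Stack=[T * id] ptr=5 lookahead=* remaining=[* num + num $]
Step 11: reduce F->id. Stack=[T * F] ptr=5 lookahead=* remaining=[* num + num $]
Step 12: reduce T->T * F. Stack=[T] ptr=5 lookahead=* remaining=[* num + num $]
Step 13: shift *. Stack=[T *] ptr=6 lookahead=num remaining=[num + num $]
Step 14: shift num. Stack=[T * num] ptr=7 lookahead=+ remaining=[+ num $]
Step 15: reduce F->num. Stack=[T * F] ptr=7 lookahead=+ remaining=[+ num $]
Step 16: reduce T->T * F. Stack=[T] ptr=7 lookahead=+ remaining=[+ num $]
Step 17: reduce E->T. Stack=[E] ptr=7 lookahead=+ remaining=[+ num $]
Step 18: shift +. Stack=[E +] ptr=8 lookahead=num remaining=[num $]
Step 19: shift num. Stack=[E + num] ptr=9 lookahead=$ remaining=[$]
Step 20: reduce F->num. Stack=[E + F] ptr=9 lookahead=$ remaining=[$]
Step 21: reduce T->F. Stack=[E + T] ptr=9 lookahead=$ remaining=[$]
Step 22: reduce E->E + T. Stack=[E] ptr=9 lookahead=$ remaining=[$]
Step 23: accept. Stack=[E] ptr=9 lookahead=$ remaining=[$]

Answer: 13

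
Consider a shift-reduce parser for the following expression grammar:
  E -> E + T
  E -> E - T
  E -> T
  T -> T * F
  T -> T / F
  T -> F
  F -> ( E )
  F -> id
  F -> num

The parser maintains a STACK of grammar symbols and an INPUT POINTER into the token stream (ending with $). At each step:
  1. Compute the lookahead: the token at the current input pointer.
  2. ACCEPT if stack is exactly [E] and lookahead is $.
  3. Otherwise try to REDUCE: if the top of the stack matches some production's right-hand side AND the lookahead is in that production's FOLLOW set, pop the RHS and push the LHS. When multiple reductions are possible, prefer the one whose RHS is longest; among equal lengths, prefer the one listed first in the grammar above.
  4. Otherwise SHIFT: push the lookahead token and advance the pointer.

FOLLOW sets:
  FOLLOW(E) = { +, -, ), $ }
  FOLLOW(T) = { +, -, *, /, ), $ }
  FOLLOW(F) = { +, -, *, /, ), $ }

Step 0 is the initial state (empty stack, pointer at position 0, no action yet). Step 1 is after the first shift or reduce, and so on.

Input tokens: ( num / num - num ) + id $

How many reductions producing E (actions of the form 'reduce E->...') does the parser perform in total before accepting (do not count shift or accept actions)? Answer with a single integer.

Answer: 4

Derivation:
Step 1: shift (. Stack=[(] ptr=1 lookahead=num remaining=[num / num - num ) + id $]
Step 2: shift num. Stack=[( num] ptr=2 lookahead=/ remaining=[/ num - num ) + id $]
Step 3: reduce F->num. Stack=[( F] ptr=2 lookahead=/ remaining=[/ num - num ) + id $]
Step 4: reduce T->F. Stack=[( T] ptr=2 lookahead=/ remaining=[/ num - num ) + id $]
Step 5: shift /. Stack=[( T /] ptr=3 lookahead=num remaining=[num - num ) + id $]
Step 6: shift num. Stack=[( T / num] ptr=4 lookahead=- remaining=[- num ) + id $]
Step 7: reduce F->num. Stack=[( T / F] ptr=4 lookahead=- remaining=[- num ) + id $]
Step 8: reduce T->T / F. Stack=[( T] ptr=4 lookahead=- remaining=[- num ) + id $]
Step 9: reduce E->T. Stack=[( E] ptr=4 lookahead=- remaining=[- num ) + id $]
Step 10: shift -. Stack=[( E -] ptr=5 lookahead=num remaining=[num ) + id $]
Step 11: shift num. Stack=[( E - num] ptr=6 lookahead=) remaining=[) + id $]
Step 12: reduce F->num. Stack=[( E - F] ptr=6 lookahead=) remaining=[) + id $]
Step 13: reduce T->F. Stack=[( E - T] ptr=6 lookahead=) remaining=[) + id $]
Step 14: reduce E->E - T. Stack=[( E] ptr=6 lookahead=) remaining=[) + id $]
Step 15: shift ). Stack=[( E )] ptr=7 lookahead=+ remaining=[+ id $]
Step 16: reduce F->( E ). Stack=[F] ptr=7 lookahead=+ remaining=[+ id $]
Step 17: reduce T->F. Stack=[T] ptr=7 lookahead=+ remaining=[+ id $]
Step 18: reduce E->T. Stack=[E] ptr=7 lookahead=+ remaining=[+ id $]
Step 19: shift +. Stack=[E +] ptr=8 lookahead=id remaining=[id $]
Step 20: shift id. Stack=[E + id] ptr=9 lookahead=$ remaining=[$]
Step 21: reduce F->id. Stack=[E + F] ptr=9 lookahead=$ remaining=[$]
Step 22: reduce T->F. Stack=[E + T] ptr=9 lookahead=$ remaining=[$]
Step 23: reduce E->E + T. Stack=[E] ptr=9 lookahead=$ remaining=[$]
Step 24: accept. Stack=[E] ptr=9 lookahead=$ remaining=[$]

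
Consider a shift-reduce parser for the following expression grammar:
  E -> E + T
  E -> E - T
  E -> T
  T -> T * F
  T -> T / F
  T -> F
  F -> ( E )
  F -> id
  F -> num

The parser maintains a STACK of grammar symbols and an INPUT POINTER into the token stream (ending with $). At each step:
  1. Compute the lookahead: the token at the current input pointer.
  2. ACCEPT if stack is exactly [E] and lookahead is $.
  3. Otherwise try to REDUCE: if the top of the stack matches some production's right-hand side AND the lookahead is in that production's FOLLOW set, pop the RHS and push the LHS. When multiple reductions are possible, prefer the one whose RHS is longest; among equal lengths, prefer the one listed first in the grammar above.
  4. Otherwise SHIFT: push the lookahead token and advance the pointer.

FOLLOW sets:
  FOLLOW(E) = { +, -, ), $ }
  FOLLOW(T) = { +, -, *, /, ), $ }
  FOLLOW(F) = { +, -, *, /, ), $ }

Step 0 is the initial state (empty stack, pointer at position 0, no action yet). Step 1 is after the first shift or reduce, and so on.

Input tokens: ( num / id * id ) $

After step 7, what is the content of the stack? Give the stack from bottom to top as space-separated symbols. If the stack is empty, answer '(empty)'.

Answer: ( T / F

Derivation:
Step 1: shift (. Stack=[(] ptr=1 lookahead=num remaining=[num / id * id ) $]
Step 2: shift num. Stack=[( num] ptr=2 lookahead=/ remaining=[/ id * id ) $]
Step 3: reduce F->num. Stack=[( F] ptr=2 lookahead=/ remaining=[/ id * id ) $]
Step 4: reduce T->F. Stack=[( T] ptr=2 lookahead=/ remaining=[/ id * id ) $]
Step 5: shift /. Stack=[( T /] ptr=3 lookahead=id remaining=[id * id ) $]
Step 6: shift id. Stack=[( T / id] ptr=4 lookahead=* remaining=[* id ) $]
Step 7: reduce F->id. Stack=[( T / F] ptr=4 lookahead=* remaining=[* id ) $]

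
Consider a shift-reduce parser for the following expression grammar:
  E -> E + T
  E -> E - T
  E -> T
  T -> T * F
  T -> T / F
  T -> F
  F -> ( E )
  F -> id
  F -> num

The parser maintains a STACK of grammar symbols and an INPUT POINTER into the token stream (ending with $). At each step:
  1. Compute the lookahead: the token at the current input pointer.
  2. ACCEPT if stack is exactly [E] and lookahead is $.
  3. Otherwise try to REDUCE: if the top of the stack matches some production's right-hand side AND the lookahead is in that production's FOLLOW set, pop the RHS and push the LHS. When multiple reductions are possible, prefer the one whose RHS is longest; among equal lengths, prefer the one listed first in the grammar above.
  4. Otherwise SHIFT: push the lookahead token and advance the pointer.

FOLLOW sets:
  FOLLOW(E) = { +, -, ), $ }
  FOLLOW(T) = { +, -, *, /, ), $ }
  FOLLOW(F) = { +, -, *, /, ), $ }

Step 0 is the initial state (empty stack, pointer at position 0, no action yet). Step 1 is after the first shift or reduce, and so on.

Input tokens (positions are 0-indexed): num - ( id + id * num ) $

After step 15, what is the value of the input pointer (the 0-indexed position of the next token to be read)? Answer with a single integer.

Step 1: shift num. Stack=[num] ptr=1 lookahead=- remaining=[- ( id + id * num ) $]
Step 2: reduce F->num. Stack=[F] ptr=1 lookahead=- remaining=[- ( id + id * num ) $]
Step 3: reduce T->F. Stack=[T] ptr=1 lookahead=- remaining=[- ( id + id * num ) $]
Step 4: reduce E->T. Stack=[E] ptr=1 lookahead=- remaining=[- ( id + id * num ) $]
Step 5: shift -. Stack=[E -] ptr=2 lookahead=( remaining=[( id + id * num ) $]
Step 6: shift (. Stack=[E - (] ptr=3 lookahead=id remaining=[id + id * num ) $]
Step 7: shift id. Stack=[E - ( id] ptr=4 lookahead=+ remaining=[+ id * num ) $]
Step 8: reduce F->id. Stack=[E - ( F] ptr=4 lookahead=+ remaining=[+ id * num ) $]
Step 9: reduce T->F. Stack=[E - ( T] ptr=4 lookahead=+ remaining=[+ id * num ) $]
Step 10: reduce E->T. Stack=[E - ( E] ptr=4 lookahead=+ remaining=[+ id * num ) $]
Step 11: shift +. Stack=[E - ( E +] ptr=5 lookahead=id remaining=[id * num ) $]
Step 12: shift id. Stack=[E - ( E + id] ptr=6 lookahead=* remaining=[* num ) $]
Step 13: reduce F->id. Stack=[E - ( E + F] ptr=6 lookahead=* remaining=[* num ) $]
Step 14: reduce T->F. Stack=[E - ( E + T] ptr=6 lookahead=* remaining=[* num ) $]
Step 15: shift *. Stack=[E - ( E + T *] ptr=7 lookahead=num remaining=[num ) $]

Answer: 7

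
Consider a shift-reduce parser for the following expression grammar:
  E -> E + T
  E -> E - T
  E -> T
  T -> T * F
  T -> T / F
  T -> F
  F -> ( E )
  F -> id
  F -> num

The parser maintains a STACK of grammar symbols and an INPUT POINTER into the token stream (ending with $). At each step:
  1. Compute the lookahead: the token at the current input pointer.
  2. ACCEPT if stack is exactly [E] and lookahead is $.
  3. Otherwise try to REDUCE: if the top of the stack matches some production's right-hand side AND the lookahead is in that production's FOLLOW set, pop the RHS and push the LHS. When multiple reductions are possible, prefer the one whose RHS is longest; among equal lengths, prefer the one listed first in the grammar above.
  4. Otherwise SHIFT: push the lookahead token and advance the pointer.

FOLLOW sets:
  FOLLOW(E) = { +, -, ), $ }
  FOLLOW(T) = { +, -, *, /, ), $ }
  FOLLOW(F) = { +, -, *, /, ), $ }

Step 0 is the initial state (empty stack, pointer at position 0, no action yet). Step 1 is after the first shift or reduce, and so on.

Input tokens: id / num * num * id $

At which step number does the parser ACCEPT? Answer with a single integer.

Answer: 17

Derivation:
Step 1: shift id. Stack=[id] ptr=1 lookahead=/ remaining=[/ num * num * id $]
Step 2: reduce F->id. Stack=[F] ptr=1 lookahead=/ remaining=[/ num * num * id $]
Step 3: reduce T->F. Stack=[T] ptr=1 lookahead=/ remaining=[/ num * num * id $]
Step 4: shift /. Stack=[T /] ptr=2 lookahead=num remaining=[num * num * id $]
Step 5: shift num. Stack=[T / num] ptr=3 lookahead=* remaining=[* num * id $]
Step 6: reduce F->num. Stack=[T / F] ptr=3 lookahead=* remaining=[* num * id $]
Step 7: reduce T->T / F. Stack=[T] ptr=3 lookahead=* remaining=[* num * id $]
Step 8: shift *. Stack=[T *] ptr=4 lookahead=num remaining=[num * id $]
Step 9: shift num. Stack=[T * num] ptr=5 lookahead=* remaining=[* id $]
Step 10: reduce F->num. Stack=[T * F] ptr=5 lookahead=* remaining=[* id $]
Step 11: reduce T->T * F. Stack=[T] ptr=5 lookahead=* remaining=[* id $]
Step 12: shift *. Stack=[T *] ptr=6 lookahead=id remaining=[id $]
Step 13: shift id. Stack=[T * id] ptr=7 lookahead=$ remaining=[$]
Step 14: reduce F->id. Stack=[T * F] ptr=7 lookahead=$ remaining=[$]
Step 15: reduce T->T * F. Stack=[T] ptr=7 lookahead=$ remaining=[$]
Step 16: reduce E->T. Stack=[E] ptr=7 lookahead=$ remaining=[$]
Step 17: accept. Stack=[E] ptr=7 lookahead=$ remaining=[$]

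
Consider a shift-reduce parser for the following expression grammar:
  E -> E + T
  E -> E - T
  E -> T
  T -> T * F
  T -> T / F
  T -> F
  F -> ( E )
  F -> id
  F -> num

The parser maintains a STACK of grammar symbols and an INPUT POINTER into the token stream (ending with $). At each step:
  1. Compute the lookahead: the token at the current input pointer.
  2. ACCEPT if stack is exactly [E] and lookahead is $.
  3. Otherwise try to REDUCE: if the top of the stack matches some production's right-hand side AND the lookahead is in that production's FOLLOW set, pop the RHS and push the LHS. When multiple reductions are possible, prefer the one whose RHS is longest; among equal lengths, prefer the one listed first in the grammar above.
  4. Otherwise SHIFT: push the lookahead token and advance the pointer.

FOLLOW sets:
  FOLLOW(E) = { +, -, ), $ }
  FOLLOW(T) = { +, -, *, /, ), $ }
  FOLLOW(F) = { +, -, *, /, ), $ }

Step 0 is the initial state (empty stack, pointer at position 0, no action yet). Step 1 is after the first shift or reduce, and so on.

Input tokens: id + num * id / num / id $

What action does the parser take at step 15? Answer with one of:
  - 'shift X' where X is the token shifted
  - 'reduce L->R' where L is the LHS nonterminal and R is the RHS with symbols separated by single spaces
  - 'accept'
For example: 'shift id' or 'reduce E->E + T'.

Answer: reduce F->num

Derivation:
Step 1: shift id. Stack=[id] ptr=1 lookahead=+ remaining=[+ num * id / num / id $]
Step 2: reduce F->id. Stack=[F] ptr=1 lookahead=+ remaining=[+ num * id / num / id $]
Step 3: reduce T->F. Stack=[T] ptr=1 lookahead=+ remaining=[+ num * id / num / id $]
Step 4: reduce E->T. Stack=[E] ptr=1 lookahead=+ remaining=[+ num * id / num / id $]
Step 5: shift +. Stack=[E +] ptr=2 lookahead=num remaining=[num * id / num / id $]
Step 6: shift num. Stack=[E + num] ptr=3 lookahead=* remaining=[* id / num / id $]
Step 7: reduce F->num. Stack=[E + F] ptr=3 lookahead=* remaining=[* id / num / id $]
Step 8: reduce T->F. Stack=[E + T] ptr=3 lookahead=* remaining=[* id / num / id $]
Step 9: shift *. Stack=[E + T *] ptr=4 lookahead=id remaining=[id / num / id $]
Step 10: shift id. Stack=[E + T * id] ptr=5 lookahead=/ remaining=[/ num / id $]
Step 11: reduce F->id. Stack=[E + T * F] ptr=5 lookahead=/ remaining=[/ num / id $]
Step 12: reduce T->T * F. Stack=[E + T] ptr=5 lookahead=/ remaining=[/ num / id $]
Step 13: shift /. Stack=[E + T /] ptr=6 lookahead=num remaining=[num / id $]
Step 14: shift num. Stack=[E + T / num] ptr=7 lookahead=/ remaining=[/ id $]
Step 15: reduce F->num. Stack=[E + T / F] ptr=7 lookahead=/ remaining=[/ id $]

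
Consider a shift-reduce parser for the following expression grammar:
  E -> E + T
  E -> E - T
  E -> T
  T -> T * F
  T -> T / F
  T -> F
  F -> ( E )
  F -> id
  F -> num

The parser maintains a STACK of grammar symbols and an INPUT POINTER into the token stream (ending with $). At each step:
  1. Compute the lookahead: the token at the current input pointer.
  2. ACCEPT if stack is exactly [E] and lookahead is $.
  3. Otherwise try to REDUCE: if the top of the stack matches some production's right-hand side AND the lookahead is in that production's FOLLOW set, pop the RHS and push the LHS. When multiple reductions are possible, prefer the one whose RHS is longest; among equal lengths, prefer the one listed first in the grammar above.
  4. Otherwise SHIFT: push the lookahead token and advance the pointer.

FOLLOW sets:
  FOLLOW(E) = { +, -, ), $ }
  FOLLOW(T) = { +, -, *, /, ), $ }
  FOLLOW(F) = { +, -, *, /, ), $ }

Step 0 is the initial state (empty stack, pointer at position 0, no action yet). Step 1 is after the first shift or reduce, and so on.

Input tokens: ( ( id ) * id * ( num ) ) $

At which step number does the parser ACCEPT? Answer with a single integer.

Answer: 28

Derivation:
Step 1: shift (. Stack=[(] ptr=1 lookahead=( remaining=[( id ) * id * ( num ) ) $]
Step 2: shift (. Stack=[( (] ptr=2 lookahead=id remaining=[id ) * id * ( num ) ) $]
Step 3: shift id. Stack=[( ( id] ptr=3 lookahead=) remaining=[) * id * ( num ) ) $]
Step 4: reduce F->id. Stack=[( ( F] ptr=3 lookahead=) remaining=[) * id * ( num ) ) $]
Step 5: reduce T->F. Stack=[( ( T] ptr=3 lookahead=) remaining=[) * id * ( num ) ) $]
Step 6: reduce E->T. Stack=[( ( E] ptr=3 lookahead=) remaining=[) * id * ( num ) ) $]
Step 7: shift ). Stack=[( ( E )] ptr=4 lookahead=* remaining=[* id * ( num ) ) $]
Step 8: reduce F->( E ). Stack=[( F] ptr=4 lookahead=* remaining=[* id * ( num ) ) $]
Step 9: reduce T->F. Stack=[( T] ptr=4 lookahead=* remaining=[* id * ( num ) ) $]
Step 10: shift *. Stack=[( T *] ptr=5 lookahead=id remaining=[id * ( num ) ) $]
Step 11: shift id. Stack=[( T * id] ptr=6 lookahead=* remaining=[* ( num ) ) $]
Step 12: reduce F->id. Stack=[( T * F] ptr=6 lookahead=* remaining=[* ( num ) ) $]
Step 13: reduce T->T * F. Stack=[( T] ptr=6 lookahead=* remaining=[* ( num ) ) $]
Step 14: shift *. Stack=[( T *] ptr=7 lookahead=( remaining=[( num ) ) $]
Step 15: shift (. Stack=[( T * (] ptr=8 lookahead=num remaining=[num ) ) $]
Step 16: shift num. Stack=[( T * ( num] ptr=9 lookahead=) remaining=[) ) $]
Step 17: reduce F->num. Stack=[( T * ( F] ptr=9 lookahead=) remaining=[) ) $]
Step 18: reduce T->F. Stack=[( T * ( T] ptr=9 lookahead=) remaining=[) ) $]
Step 19: reduce E->T. Stack=[( T * ( E] ptr=9 lookahead=) remaining=[) ) $]
Step 20: shift ). Stack=[( T * ( E )] ptr=10 lookahead=) remaining=[) $]
Step 21: reduce F->( E ). Stack=[( T * F] ptr=10 lookahead=) remaining=[) $]
Step 22: reduce T->T * F. Stack=[( T] ptr=10 lookahead=) remaining=[) $]
Step 23: reduce E->T. Stack=[( E] ptr=10 lookahead=) remaining=[) $]
Step 24: shift ). Stack=[( E )] ptr=11 lookahead=$ remaining=[$]
Step 25: reduce F->( E ). Stack=[F] ptr=11 lookahead=$ remaining=[$]
Step 26: reduce T->F. Stack=[T] ptr=11 lookahead=$ remaining=[$]
Step 27: reduce E->T. Stack=[E] ptr=11 lookahead=$ remaining=[$]
Step 28: accept. Stack=[E] ptr=11 lookahead=$ remaining=[$]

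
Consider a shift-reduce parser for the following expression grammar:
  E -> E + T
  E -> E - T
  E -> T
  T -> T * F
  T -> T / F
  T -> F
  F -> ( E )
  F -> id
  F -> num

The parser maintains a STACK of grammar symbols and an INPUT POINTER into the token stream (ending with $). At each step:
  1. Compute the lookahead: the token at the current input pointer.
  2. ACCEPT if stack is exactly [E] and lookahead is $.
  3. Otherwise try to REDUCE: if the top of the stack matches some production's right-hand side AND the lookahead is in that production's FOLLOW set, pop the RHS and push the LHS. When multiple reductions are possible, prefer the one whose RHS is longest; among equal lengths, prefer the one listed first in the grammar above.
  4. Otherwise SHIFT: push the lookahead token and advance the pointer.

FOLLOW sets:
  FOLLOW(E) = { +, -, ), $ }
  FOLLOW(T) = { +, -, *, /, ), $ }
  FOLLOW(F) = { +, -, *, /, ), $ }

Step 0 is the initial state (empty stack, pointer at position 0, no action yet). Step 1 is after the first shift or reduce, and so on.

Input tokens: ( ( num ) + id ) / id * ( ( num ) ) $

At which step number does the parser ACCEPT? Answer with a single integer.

Answer: 38

Derivation:
Step 1: shift (. Stack=[(] ptr=1 lookahead=( remaining=[( num ) + id ) / id * ( ( num ) ) $]
Step 2: shift (. Stack=[( (] ptr=2 lookahead=num remaining=[num ) + id ) / id * ( ( num ) ) $]
Step 3: shift num. Stack=[( ( num] ptr=3 lookahead=) remaining=[) + id ) / id * ( ( num ) ) $]
Step 4: reduce F->num. Stack=[( ( F] ptr=3 lookahead=) remaining=[) + id ) / id * ( ( num ) ) $]
Step 5: reduce T->F. Stack=[( ( T] ptr=3 lookahead=) remaining=[) + id ) / id * ( ( num ) ) $]
Step 6: reduce E->T. Stack=[( ( E] ptr=3 lookahead=) remaining=[) + id ) / id * ( ( num ) ) $]
Step 7: shift ). Stack=[( ( E )] ptr=4 lookahead=+ remaining=[+ id ) / id * ( ( num ) ) $]
Step 8: reduce F->( E ). Stack=[( F] ptr=4 lookahead=+ remaining=[+ id ) / id * ( ( num ) ) $]
Step 9: reduce T->F. Stack=[( T] ptr=4 lookahead=+ remaining=[+ id ) / id * ( ( num ) ) $]
Step 10: reduce E->T. Stack=[( E] ptr=4 lookahead=+ remaining=[+ id ) / id * ( ( num ) ) $]
Step 11: shift +. Stack=[( E +] ptr=5 lookahead=id remaining=[id ) / id * ( ( num ) ) $]
Step 12: shift id. Stack=[( E + id] ptr=6 lookahead=) remaining=[) / id * ( ( num ) ) $]
Step 13: reduce F->id. Stack=[( E + F] ptr=6 lookahead=) remaining=[) / id * ( ( num ) ) $]
Step 14: reduce T->F. Stack=[( E + T] ptr=6 lookahead=) remaining=[) / id * ( ( num ) ) $]
Step 15: reduce E->E + T. Stack=[( E] ptr=6 lookahead=) remaining=[) / id * ( ( num ) ) $]
Step 16: shift ). Stack=[( E )] ptr=7 lookahead=/ remaining=[/ id * ( ( num ) ) $]
Step 17: reduce F->( E ). Stack=[F] ptr=7 lookahead=/ remaining=[/ id * ( ( num ) ) $]
Step 18: reduce T->F. Stack=[T] ptr=7 lookahead=/ remaining=[/ id * ( ( num ) ) $]
Step 19: shift /. Stack=[T /] ptr=8 lookahead=id remaining=[id * ( ( num ) ) $]
Step 20: shift id. Stack=[T / id] ptr=9 lookahead=* remaining=[* ( ( num ) ) $]
Step 21: reduce F->id. Stack=[T / F] ptr=9 lookahead=* remaining=[* ( ( num ) ) $]
Step 22: reduce T->T / F. Stack=[T] ptr=9 lookahead=* remaining=[* ( ( num ) ) $]
Step 23: shift *. Stack=[T *] ptr=10 lookahead=( remaining=[( ( num ) ) $]
Step 24: shift (. Stack=[T * (] ptr=11 lookahead=( remaining=[( num ) ) $]
Step 25: shift (. Stack=[T * ( (] ptr=12 lookahead=num remaining=[num ) ) $]
Step 26: shift num. Stack=[T * ( ( num] ptr=13 lookahead=) remaining=[) ) $]
Step 27: reduce F->num. Stack=[T * ( ( F] ptr=13 lookahead=) remaining=[) ) $]
Step 28: reduce T->F. Stack=[T * ( ( T] ptr=13 lookahead=) remaining=[) ) $]
Step 29: reduce E->T. Stack=[T * ( ( E] ptr=13 lookahead=) remaining=[) ) $]
Step 30: shift ). Stack=[T * ( ( E )] ptr=14 lookahead=) remaining=[) $]
Step 31: reduce F->( E ). Stack=[T * ( F] ptr=14 lookahead=) remaining=[) $]
Step 32: reduce T->F. Stack=[T * ( T] ptr=14 lookahead=) remaining=[) $]
Step 33: reduce E->T. Stack=[T * ( E] ptr=14 lookahead=) remaining=[) $]
Step 34: shift ). Stack=[T * ( E )] ptr=15 lookahead=$ remaining=[$]
Step 35: reduce F->( E ). Stack=[T * F] ptr=15 lookahead=$ remaining=[$]
Step 36: reduce T->T * F. Stack=[T] ptr=15 lookahead=$ remaining=[$]
Step 37: reduce E->T. Stack=[E] ptr=15 lookahead=$ remaining=[$]
Step 38: accept. Stack=[E] ptr=15 lookahead=$ remaining=[$]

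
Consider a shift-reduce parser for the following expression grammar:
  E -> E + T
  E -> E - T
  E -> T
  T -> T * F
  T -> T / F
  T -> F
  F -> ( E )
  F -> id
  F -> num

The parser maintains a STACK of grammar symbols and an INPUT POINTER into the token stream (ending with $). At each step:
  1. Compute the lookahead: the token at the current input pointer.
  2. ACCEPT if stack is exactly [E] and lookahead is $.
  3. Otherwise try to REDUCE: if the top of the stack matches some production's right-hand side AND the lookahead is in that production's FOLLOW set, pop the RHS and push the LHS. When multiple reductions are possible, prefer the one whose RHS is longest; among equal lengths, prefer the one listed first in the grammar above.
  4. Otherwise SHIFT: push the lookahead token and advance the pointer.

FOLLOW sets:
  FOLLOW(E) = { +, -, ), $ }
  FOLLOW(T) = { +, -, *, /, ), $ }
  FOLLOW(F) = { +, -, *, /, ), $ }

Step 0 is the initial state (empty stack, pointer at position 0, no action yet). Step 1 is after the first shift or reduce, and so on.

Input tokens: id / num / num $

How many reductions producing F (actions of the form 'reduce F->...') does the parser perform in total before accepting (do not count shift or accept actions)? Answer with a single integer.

Step 1: shift id. Stack=[id] ptr=1 lookahead=/ remaining=[/ num / num $]
Step 2: reduce F->id. Stack=[F] ptr=1 lookahead=/ remaining=[/ num / num $]
Step 3: reduce T->F. Stack=[T] ptr=1 lookahead=/ remaining=[/ num / num $]
Step 4: shift /. Stack=[T /] ptr=2 lookahead=num remaining=[num / num $]
Step 5: shift num. Stack=[T / num] ptr=3 lookahead=/ remaining=[/ num $]
Step 6: reduce F->num. Stack=[T / F] ptr=3 lookahead=/ remaining=[/ num $]
Step 7: reduce T->T / F. Stack=[T] ptr=3 lookahead=/ remaining=[/ num $]
Step 8: shift /. Stack=[T /] ptr=4 lookahead=num remaining=[num $]
Step 9: shift num. Stack=[T / num] ptr=5 lookahead=$ remaining=[$]
Step 10: reduce F->num. Stack=[T / F] ptr=5 lookahead=$ remaining=[$]
Step 11: reduce T->T / F. Stack=[T] ptr=5 lookahead=$ remaining=[$]
Step 12: reduce E->T. Stack=[E] ptr=5 lookahead=$ remaining=[$]
Step 13: accept. Stack=[E] ptr=5 lookahead=$ remaining=[$]

Answer: 3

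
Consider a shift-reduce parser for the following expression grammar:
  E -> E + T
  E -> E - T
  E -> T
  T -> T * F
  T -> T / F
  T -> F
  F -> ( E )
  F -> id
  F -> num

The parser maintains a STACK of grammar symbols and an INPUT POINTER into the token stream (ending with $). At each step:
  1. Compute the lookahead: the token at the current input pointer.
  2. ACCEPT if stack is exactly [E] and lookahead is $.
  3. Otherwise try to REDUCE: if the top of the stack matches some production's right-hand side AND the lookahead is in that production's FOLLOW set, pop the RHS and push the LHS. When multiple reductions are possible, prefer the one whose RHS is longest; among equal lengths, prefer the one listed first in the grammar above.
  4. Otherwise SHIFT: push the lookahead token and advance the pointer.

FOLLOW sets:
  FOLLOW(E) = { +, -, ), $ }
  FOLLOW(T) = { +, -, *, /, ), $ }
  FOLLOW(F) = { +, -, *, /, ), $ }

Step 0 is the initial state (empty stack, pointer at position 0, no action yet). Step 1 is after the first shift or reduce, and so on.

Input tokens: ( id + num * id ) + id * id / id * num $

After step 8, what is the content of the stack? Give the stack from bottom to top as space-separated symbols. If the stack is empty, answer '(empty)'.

Step 1: shift (. Stack=[(] ptr=1 lookahead=id remaining=[id + num * id ) + id * id / id * num $]
Step 2: shift id. Stack=[( id] ptr=2 lookahead=+ remaining=[+ num * id ) + id * id / id * num $]
Step 3: reduce F->id. Stack=[( F] ptr=2 lookahead=+ remaining=[+ num * id ) + id * id / id * num $]
Step 4: reduce T->F. Stack=[( T] ptr=2 lookahead=+ remaining=[+ num * id ) + id * id / id * num $]
Step 5: reduce E->T. Stack=[( E] ptr=2 lookahead=+ remaining=[+ num * id ) + id * id / id * num $]
Step 6: shift +. Stack=[( E +] ptr=3 lookahead=num remaining=[num * id ) + id * id / id * num $]
Step 7: shift num. Stack=[( E + num] ptr=4 lookahead=* remaining=[* id ) + id * id / id * num $]
Step 8: reduce F->num. Stack=[( E + F] ptr=4 lookahead=* remaining=[* id ) + id * id / id * num $]

Answer: ( E + F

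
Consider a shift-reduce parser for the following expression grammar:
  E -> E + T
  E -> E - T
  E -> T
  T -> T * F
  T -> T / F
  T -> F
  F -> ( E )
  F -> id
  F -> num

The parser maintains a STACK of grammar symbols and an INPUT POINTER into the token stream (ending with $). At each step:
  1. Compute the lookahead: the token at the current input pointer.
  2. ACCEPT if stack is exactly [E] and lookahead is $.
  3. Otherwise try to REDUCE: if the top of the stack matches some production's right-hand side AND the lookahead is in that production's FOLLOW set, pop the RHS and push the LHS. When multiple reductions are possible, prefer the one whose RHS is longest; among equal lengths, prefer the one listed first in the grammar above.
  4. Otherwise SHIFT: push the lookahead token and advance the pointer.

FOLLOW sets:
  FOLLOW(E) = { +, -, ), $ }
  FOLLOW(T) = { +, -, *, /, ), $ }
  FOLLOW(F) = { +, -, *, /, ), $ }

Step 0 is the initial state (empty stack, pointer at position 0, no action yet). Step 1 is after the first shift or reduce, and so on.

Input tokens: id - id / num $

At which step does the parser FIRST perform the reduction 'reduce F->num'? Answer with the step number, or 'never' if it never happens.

Step 1: shift id. Stack=[id] ptr=1 lookahead=- remaining=[- id / num $]
Step 2: reduce F->id. Stack=[F] ptr=1 lookahead=- remaining=[- id / num $]
Step 3: reduce T->F. Stack=[T] ptr=1 lookahead=- remaining=[- id / num $]
Step 4: reduce E->T. Stack=[E] ptr=1 lookahead=- remaining=[- id / num $]
Step 5: shift -. Stack=[E -] ptr=2 lookahead=id remaining=[id / num $]
Step 6: shift id. Stack=[E - id] ptr=3 lookahead=/ remaining=[/ num $]
Step 7: reduce F->id. Stack=[E - F] ptr=3 lookahead=/ remaining=[/ num $]
Step 8: reduce T->F. Stack=[E - T] ptr=3 lookahead=/ remaining=[/ num $]
Step 9: shift /. Stack=[E - T /] ptr=4 lookahead=num remaining=[num $]
Step 10: shift num. Stack=[E - T / num] ptr=5 lookahead=$ remaining=[$]
Step 11: reduce F->num. Stack=[E - T / F] ptr=5 lookahead=$ remaining=[$]

Answer: 11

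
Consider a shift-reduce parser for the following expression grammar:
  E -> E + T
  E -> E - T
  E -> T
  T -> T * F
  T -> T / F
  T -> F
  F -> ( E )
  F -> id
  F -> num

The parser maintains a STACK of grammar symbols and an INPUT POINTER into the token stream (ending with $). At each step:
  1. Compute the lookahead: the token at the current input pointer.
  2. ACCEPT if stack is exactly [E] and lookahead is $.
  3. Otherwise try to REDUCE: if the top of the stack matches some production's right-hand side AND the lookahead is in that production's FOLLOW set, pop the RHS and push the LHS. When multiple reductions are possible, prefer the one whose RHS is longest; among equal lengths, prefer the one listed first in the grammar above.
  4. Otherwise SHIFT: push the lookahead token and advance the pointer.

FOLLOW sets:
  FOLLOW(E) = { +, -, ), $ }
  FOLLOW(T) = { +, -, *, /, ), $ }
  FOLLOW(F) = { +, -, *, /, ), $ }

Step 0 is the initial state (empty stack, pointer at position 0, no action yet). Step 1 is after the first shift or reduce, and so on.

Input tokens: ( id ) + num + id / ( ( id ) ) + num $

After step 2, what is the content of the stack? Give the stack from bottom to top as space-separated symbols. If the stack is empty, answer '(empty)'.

Answer: ( id

Derivation:
Step 1: shift (. Stack=[(] ptr=1 lookahead=id remaining=[id ) + num + id / ( ( id ) ) + num $]
Step 2: shift id. Stack=[( id] ptr=2 lookahead=) remaining=[) + num + id / ( ( id ) ) + num $]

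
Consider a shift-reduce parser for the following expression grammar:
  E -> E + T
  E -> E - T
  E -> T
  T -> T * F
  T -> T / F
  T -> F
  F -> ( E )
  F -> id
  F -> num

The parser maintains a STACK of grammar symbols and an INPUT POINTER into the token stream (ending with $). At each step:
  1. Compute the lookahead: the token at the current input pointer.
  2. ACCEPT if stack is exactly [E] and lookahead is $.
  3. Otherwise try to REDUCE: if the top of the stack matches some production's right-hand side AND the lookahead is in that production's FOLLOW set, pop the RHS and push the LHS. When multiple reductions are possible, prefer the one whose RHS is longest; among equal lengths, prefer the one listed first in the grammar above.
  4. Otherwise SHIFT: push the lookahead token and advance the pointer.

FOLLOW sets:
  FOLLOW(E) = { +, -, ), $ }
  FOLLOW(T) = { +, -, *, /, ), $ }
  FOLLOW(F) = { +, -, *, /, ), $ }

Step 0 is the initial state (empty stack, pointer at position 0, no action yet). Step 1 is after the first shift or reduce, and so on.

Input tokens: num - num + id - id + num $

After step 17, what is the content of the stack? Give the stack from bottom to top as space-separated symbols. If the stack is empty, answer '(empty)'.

Step 1: shift num. Stack=[num] ptr=1 lookahead=- remaining=[- num + id - id + num $]
Step 2: reduce F->num. Stack=[F] ptr=1 lookahead=- remaining=[- num + id - id + num $]
Step 3: reduce T->F. Stack=[T] ptr=1 lookahead=- remaining=[- num + id - id + num $]
Step 4: reduce E->T. Stack=[E] ptr=1 lookahead=- remaining=[- num + id - id + num $]
Step 5: shift -. Stack=[E -] ptr=2 lookahead=num remaining=[num + id - id + num $]
Step 6: shift num. Stack=[E - num] ptr=3 lookahead=+ remaining=[+ id - id + num $]
Step 7: reduce F->num. Stack=[E - F] ptr=3 lookahead=+ remaining=[+ id - id + num $]
Step 8: reduce T->F. Stack=[E - T] ptr=3 lookahead=+ remaining=[+ id - id + num $]
Step 9: reduce E->E - T. Stack=[E] ptr=3 lookahead=+ remaining=[+ id - id + num $]
Step 10: shift +. Stack=[E +] ptr=4 lookahead=id remaining=[id - id + num $]
Step 11: shift id. Stack=[E + id] ptr=5 lookahead=- remaining=[- id + num $]
Step 12: reduce F->id. Stack=[E + F] ptr=5 lookahead=- remaining=[- id + num $]
Step 13: reduce T->F. Stack=[E + T] ptr=5 lookahead=- remaining=[- id + num $]
Step 14: reduce E->E + T. Stack=[E] ptr=5 lookahead=- remaining=[- id + num $]
Step 15: shift -. Stack=[E -] ptr=6 lookahead=id remaining=[id + num $]
Step 16: shift id. Stack=[E - id] ptr=7 lookahead=+ remaining=[+ num $]
Step 17: reduce F->id. Stack=[E - F] ptr=7 lookahead=+ remaining=[+ num $]

Answer: E - F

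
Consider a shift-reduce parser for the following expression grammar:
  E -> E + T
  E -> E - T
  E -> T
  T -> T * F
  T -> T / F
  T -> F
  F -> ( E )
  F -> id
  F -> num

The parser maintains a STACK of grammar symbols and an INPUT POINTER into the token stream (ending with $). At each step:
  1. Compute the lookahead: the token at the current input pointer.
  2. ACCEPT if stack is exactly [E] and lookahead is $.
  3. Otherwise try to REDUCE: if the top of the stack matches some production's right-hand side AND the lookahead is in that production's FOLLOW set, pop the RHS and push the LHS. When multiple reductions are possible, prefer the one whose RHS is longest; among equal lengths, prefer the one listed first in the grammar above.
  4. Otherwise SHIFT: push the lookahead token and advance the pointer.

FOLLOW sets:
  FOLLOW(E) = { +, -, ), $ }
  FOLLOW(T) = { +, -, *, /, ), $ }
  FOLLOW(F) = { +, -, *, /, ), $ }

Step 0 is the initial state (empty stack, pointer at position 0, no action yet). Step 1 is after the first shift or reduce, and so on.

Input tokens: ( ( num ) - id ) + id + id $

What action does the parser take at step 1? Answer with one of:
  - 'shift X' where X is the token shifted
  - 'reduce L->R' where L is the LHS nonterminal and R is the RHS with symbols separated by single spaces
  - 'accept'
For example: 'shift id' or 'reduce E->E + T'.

Answer: shift (

Derivation:
Step 1: shift (. Stack=[(] ptr=1 lookahead=( remaining=[( num ) - id ) + id + id $]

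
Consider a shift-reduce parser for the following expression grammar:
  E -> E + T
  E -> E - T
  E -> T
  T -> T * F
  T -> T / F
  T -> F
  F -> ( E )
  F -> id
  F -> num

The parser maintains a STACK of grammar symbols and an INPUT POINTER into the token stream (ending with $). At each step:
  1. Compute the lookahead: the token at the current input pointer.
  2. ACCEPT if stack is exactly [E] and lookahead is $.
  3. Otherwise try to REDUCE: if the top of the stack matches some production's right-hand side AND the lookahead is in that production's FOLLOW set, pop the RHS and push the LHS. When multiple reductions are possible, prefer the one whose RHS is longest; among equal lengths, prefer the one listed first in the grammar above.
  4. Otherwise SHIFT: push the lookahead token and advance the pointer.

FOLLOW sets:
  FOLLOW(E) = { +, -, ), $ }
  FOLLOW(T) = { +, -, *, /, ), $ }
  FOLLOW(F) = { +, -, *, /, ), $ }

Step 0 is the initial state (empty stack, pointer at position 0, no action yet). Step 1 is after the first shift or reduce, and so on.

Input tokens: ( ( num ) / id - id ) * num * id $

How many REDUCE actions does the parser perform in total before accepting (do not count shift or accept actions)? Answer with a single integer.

Step 1: shift (. Stack=[(] ptr=1 lookahead=( remaining=[( num ) / id - id ) * num * id $]
Step 2: shift (. Stack=[( (] ptr=2 lookahead=num remaining=[num ) / id - id ) * num * id $]
Step 3: shift num. Stack=[( ( num] ptr=3 lookahead=) remaining=[) / id - id ) * num * id $]
Step 4: reduce F->num. Stack=[( ( F] ptr=3 lookahead=) remaining=[) / id - id ) * num * id $]
Step 5: reduce T->F. Stack=[( ( T] ptr=3 lookahead=) remaining=[) / id - id ) * num * id $]
Step 6: reduce E->T. Stack=[( ( E] ptr=3 lookahead=) remaining=[) / id - id ) * num * id $]
Step 7: shift ). Stack=[( ( E )] ptr=4 lookahead=/ remaining=[/ id - id ) * num * id $]
Step 8: reduce F->( E ). Stack=[( F] ptr=4 lookahead=/ remaining=[/ id - id ) * num * id $]
Step 9: reduce T->F. Stack=[( T] ptr=4 lookahead=/ remaining=[/ id - id ) * num * id $]
Step 10: shift /. Stack=[( T /] ptr=5 lookahead=id remaining=[id - id ) * num * id $]
Step 11: shift id. Stack=[( T / id] ptr=6 lookahead=- remaining=[- id ) * num * id $]
Step 12: reduce F->id. Stack=[( T / F] ptr=6 lookahead=- remaining=[- id ) * num * id $]
Step 13: reduce T->T / F. Stack=[( T] ptr=6 lookahead=- remaining=[- id ) * num * id $]
Step 14: reduce E->T. Stack=[( E] ptr=6 lookahead=- remaining=[- id ) * num * id $]
Step 15: shift -. Stack=[( E -] ptr=7 lookahead=id remaining=[id ) * num * id $]
Step 16: shift id. Stack=[( E - id] ptr=8 lookahead=) remaining=[) * num * id $]
Step 17: reduce F->id. Stack=[( E - F] ptr=8 lookahead=) remaining=[) * num * id $]
Step 18: reduce T->F. Stack=[( E - T] ptr=8 lookahead=) remaining=[) * num * id $]
Step 19: reduce E->E - T. Stack=[( E] ptr=8 lookahead=) remaining=[) * num * id $]
Step 20: shift ). Stack=[( E )] ptr=9 lookahead=* remaining=[* num * id $]
Step 21: reduce F->( E ). Stack=[F] ptr=9 lookahead=* remaining=[* num * id $]
Step 22: reduce T->F. Stack=[T] ptr=9 lookahead=* remaining=[* num * id $]
Step 23: shift *. Stack=[T *] ptr=10 lookahead=num remaining=[num * id $]
Step 24: shift num. Stack=[T * num] ptr=11 lookahead=* remaining=[* id $]
Step 25: reduce F->num. Stack=[T * F] ptr=11 lookahead=* remaining=[* id $]
Step 26: reduce T->T * F. Stack=[T] ptr=11 lookahead=* remaining=[* id $]
Step 27: shift *. Stack=[T *] ptr=12 lookahead=id remaining=[id $]
Step 28: shift id. Stack=[T * id] ptr=13 lookahead=$ remaining=[$]
Step 29: reduce F->id. Stack=[T * F] ptr=13 lookahead=$ remaining=[$]
Step 30: reduce T->T * F. Stack=[T] ptr=13 lookahead=$ remaining=[$]
Step 31: reduce E->T. Stack=[E] ptr=13 lookahead=$ remaining=[$]
Step 32: accept. Stack=[E] ptr=13 lookahead=$ remaining=[$]

Answer: 18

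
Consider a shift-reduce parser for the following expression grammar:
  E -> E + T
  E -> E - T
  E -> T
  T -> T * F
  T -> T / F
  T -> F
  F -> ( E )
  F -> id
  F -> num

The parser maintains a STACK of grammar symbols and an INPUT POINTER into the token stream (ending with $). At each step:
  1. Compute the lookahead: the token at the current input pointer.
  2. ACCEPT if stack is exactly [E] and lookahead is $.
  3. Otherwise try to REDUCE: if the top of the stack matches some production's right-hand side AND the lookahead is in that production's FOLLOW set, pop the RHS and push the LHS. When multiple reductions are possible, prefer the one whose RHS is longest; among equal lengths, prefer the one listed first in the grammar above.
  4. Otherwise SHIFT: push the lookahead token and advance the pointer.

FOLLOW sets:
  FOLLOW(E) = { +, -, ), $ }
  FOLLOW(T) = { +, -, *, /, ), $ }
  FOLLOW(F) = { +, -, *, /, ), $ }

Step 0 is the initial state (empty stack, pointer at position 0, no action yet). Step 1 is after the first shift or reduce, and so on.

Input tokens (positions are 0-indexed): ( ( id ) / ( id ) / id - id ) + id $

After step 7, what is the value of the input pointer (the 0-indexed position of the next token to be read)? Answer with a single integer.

Answer: 4

Derivation:
Step 1: shift (. Stack=[(] ptr=1 lookahead=( remaining=[( id ) / ( id ) / id - id ) + id $]
Step 2: shift (. Stack=[( (] ptr=2 lookahead=id remaining=[id ) / ( id ) / id - id ) + id $]
Step 3: shift id. Stack=[( ( id] ptr=3 lookahead=) remaining=[) / ( id ) / id - id ) + id $]
Step 4: reduce F->id. Stack=[( ( F] ptr=3 lookahead=) remaining=[) / ( id ) / id - id ) + id $]
Step 5: reduce T->F. Stack=[( ( T] ptr=3 lookahead=) remaining=[) / ( id ) / id - id ) + id $]
Step 6: reduce E->T. Stack=[( ( E] ptr=3 lookahead=) remaining=[) / ( id ) / id - id ) + id $]
Step 7: shift ). Stack=[( ( E )] ptr=4 lookahead=/ remaining=[/ ( id ) / id - id ) + id $]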